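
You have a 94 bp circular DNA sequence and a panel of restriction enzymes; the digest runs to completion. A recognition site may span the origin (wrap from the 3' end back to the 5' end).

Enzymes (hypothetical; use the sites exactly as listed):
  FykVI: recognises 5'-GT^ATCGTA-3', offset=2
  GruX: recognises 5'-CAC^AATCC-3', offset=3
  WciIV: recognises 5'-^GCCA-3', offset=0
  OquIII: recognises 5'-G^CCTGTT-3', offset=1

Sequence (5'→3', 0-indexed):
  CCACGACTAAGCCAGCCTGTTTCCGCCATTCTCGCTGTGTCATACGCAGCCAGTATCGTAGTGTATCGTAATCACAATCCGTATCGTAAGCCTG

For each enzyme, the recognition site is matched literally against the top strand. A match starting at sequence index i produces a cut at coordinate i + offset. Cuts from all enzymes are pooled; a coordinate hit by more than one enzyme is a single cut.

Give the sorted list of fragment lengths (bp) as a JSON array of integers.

[5,6,7,9,10,11,11,11,24]

Per-enzyme occurrences:
  FykVI (GTATCGTA, off=2): starts [52, 62, 80] → cuts [54, 64, 82]
  GruX (CACAATCC, off=3): starts [72] → cuts [75]
  WciIV (GCCA, off=0): starts [10, 24, 48, 93] → cuts [10, 24, 48, 93]
  OquIII (GCCTGTT, off=1): starts [14] → cuts [15]

Pooled cuts: [10, 15, 24, 48, 54, 64, 75, 82, 93]

Fragments:
  10→15: 5 bp
  15→24: 9 bp
  24→48: 24 bp
  48→54: 6 bp
  54→64: 10 bp
  64→75: 11 bp
  75→82: 7 bp
  82→93: 11 bp
  93→10 (wrap): 94-93+10 = 11 bp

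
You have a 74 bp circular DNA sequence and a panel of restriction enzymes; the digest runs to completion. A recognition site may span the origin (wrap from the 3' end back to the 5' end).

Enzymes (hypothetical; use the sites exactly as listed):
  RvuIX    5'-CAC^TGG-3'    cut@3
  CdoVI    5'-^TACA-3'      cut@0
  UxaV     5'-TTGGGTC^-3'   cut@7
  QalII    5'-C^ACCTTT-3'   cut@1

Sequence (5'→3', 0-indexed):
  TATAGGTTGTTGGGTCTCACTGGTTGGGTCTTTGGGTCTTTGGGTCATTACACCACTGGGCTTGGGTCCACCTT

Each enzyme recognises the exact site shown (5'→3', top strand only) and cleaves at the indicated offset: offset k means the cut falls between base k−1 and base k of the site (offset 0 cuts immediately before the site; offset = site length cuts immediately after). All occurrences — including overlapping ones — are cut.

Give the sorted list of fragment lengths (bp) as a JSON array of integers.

Site scan:
  RvuIX CACTGG/3: at [17, 53] ⇒ [20, 56]
  CdoVI TACA/0: at [48] ⇒ [48]
  UxaV TTGGGTC/7: at [9, 23, 31, 39, 61] ⇒ [16, 30, 38, 46, 68]
  QalII CACCTTT/1: at [68] ⇒ [69]

Pooled cuts: [16, 20, 30, 38, 46, 48, 56, 68, 69]

Fragment lengths:
  16→20: 4 bp
  20→30: 10 bp
  30→38: 8 bp
  38→46: 8 bp
  46→48: 2 bp
  48→56: 8 bp
  56→68: 12 bp
  68→69: 1 bp
  69→16 (wrap): 74-69+16 = 21 bp

[1,2,4,8,8,8,10,12,21]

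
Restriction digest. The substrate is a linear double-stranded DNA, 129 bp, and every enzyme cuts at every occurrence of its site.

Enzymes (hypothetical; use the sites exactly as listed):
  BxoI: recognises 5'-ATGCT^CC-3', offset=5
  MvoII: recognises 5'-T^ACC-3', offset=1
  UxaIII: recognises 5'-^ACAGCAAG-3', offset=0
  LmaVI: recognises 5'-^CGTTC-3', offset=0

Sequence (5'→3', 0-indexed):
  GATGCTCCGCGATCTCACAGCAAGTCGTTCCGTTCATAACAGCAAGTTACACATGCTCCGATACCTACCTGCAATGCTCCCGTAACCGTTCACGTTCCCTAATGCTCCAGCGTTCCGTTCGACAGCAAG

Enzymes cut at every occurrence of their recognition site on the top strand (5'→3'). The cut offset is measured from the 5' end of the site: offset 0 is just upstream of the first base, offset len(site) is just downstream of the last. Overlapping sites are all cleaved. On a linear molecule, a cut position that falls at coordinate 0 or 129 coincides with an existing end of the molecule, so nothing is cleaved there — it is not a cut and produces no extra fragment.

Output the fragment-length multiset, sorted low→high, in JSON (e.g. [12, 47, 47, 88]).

[4,4,5,5,5,6,6,6,8,8,8,9,10,12,14,19]

Per-enzyme occurrences:
  BxoI (ATGCTCC, off=5): starts [1, 52, 73, 101] → cuts [6, 57, 78, 106]
  MvoII (TACC, off=1): starts [61, 65] → cuts [62, 66]
  UxaIII (ACAGCAAG, off=0): starts [16, 38, 121] → cuts [16, 38, 121]
  LmaVI (CGTTC, off=0): starts [25, 30, 86, 92, 110, 115] → cuts [25, 30, 86, 92, 110, 115]

All cut coordinates (distinct, sorted): [6, 16, 25, 30, 38, 57, 62, 66, 78, 86, 92, 106, 110, 115, 121]

Fragments:
  [0,6): 6 bp
  [6,16): 10 bp
  [16,25): 9 bp
  [25,30): 5 bp
  [30,38): 8 bp
  [38,57): 19 bp
  [57,62): 5 bp
  [62,66): 4 bp
  [66,78): 12 bp
  [78,86): 8 bp
  [86,92): 6 bp
  [92,106): 14 bp
  [106,110): 4 bp
  [110,115): 5 bp
  [115,121): 6 bp
  [121,129): 8 bp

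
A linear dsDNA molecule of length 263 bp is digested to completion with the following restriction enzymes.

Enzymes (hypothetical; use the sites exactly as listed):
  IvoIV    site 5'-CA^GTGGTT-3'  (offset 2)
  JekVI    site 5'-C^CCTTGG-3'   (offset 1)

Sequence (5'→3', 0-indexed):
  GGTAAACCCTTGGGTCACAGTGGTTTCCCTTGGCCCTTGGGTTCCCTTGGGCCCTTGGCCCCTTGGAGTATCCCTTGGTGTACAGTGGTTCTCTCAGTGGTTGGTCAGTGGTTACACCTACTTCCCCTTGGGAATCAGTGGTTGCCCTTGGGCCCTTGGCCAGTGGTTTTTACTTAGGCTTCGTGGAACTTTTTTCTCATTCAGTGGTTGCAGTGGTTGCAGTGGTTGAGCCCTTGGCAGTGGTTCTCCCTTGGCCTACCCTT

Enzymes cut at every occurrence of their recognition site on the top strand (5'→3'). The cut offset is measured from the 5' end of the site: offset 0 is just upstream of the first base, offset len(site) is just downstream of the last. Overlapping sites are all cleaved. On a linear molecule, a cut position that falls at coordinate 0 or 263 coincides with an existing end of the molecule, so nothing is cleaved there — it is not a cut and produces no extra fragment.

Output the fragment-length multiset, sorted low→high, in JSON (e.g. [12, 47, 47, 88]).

Scan for sites:
  IvoIV (CAGTGGTT, off=2): starts [17, 82, 94, 105, 135, 160, 201, 210, 219, 237] → cuts [19, 84, 96, 107, 137, 162, 203, 212, 221, 239]
  JekVI (CCCTTGG, off=1): starts [6, 26, 33, 43, 51, 59, 71, 124, 144, 152, 230, 247] → cuts [7, 27, 34, 44, 52, 60, 72, 125, 145, 153, 231, 248]

Pooled cuts: [7, 19, 27, 34, 44, 52, 60, 72, 84, 96, 107, 125, 137, 145, 153, 162, 203, 212, 221, 231, 239, 248]

Fragments:
  [0,7): 7 bp
  [7,19): 12 bp
  [19,27): 8 bp
  [27,34): 7 bp
  [34,44): 10 bp
  [44,52): 8 bp
  [52,60): 8 bp
  [60,72): 12 bp
  [72,84): 12 bp
  [84,96): 12 bp
  [96,107): 11 bp
  [107,125): 18 bp
  [125,137): 12 bp
  [137,145): 8 bp
  [145,153): 8 bp
  [153,162): 9 bp
  [162,203): 41 bp
  [203,212): 9 bp
  [212,221): 9 bp
  [221,231): 10 bp
  [231,239): 8 bp
  [239,248): 9 bp
  [248,263): 15 bp

[7,7,8,8,8,8,8,8,9,9,9,9,10,10,11,12,12,12,12,12,15,18,41]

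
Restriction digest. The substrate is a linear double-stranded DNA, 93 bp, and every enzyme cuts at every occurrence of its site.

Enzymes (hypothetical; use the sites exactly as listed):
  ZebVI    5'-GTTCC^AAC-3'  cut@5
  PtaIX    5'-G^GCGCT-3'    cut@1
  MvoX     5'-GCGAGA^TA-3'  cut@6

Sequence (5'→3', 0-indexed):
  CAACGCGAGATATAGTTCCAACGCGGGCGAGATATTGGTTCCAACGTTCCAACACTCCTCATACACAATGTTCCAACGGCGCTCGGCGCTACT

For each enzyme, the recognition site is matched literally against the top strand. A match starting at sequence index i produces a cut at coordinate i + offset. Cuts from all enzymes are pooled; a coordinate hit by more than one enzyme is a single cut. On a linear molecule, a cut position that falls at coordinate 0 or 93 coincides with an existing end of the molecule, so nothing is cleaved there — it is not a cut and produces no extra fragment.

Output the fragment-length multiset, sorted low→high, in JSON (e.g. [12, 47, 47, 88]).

Site scan:
  ZebVI GTTCCAAC/5: at [14, 37, 45, 69] ⇒ [19, 42, 50, 74]
  PtaIX GGCGCT/1: at [77, 84] ⇒ [78, 85]
  MvoX GCGAGATA/6: at [4, 26] ⇒ [10, 32]

All cut coordinates (distinct, sorted): [10, 19, 32, 42, 50, 74, 78, 85]

Fragment lengths:
  [0,10): 10 bp
  [10,19): 9 bp
  [19,32): 13 bp
  [32,42): 10 bp
  [42,50): 8 bp
  [50,74): 24 bp
  [74,78): 4 bp
  [78,85): 7 bp
  [85,93): 8 bp

[4,7,8,8,9,10,10,13,24]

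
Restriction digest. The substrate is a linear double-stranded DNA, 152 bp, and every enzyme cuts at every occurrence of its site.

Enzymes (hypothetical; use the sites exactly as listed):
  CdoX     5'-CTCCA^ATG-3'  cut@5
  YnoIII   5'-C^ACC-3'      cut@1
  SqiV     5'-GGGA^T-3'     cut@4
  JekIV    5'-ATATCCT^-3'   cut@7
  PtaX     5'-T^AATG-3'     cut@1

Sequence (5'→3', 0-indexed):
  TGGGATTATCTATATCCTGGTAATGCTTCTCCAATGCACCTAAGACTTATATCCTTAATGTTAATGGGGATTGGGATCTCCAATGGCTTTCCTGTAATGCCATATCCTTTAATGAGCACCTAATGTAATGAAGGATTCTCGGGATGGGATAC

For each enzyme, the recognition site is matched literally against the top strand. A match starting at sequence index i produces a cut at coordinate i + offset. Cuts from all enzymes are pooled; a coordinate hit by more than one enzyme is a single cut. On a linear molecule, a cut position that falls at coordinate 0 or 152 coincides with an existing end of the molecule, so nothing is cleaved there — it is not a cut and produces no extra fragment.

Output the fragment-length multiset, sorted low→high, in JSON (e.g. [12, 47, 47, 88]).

[1,2,3,3,4,4,5,5,5,6,6,6,7,8,12,13,13,13,18,18]

Site scan:
  CdoX (CTCCAATG, off=5): starts [28, 77] → cuts [33, 82]
  YnoIII (CACC, off=1): starts [36, 116] → cuts [37, 117]
  SqiV (GGGAT, off=4): starts [1, 66, 72, 140, 145] → cuts [5, 70, 76, 144, 149]
  JekIV (ATATCCT, off=7): starts [11, 48, 101] → cuts [18, 55, 108]
  PtaX (TAATG, off=1): starts [20, 55, 61, 94, 109, 120, 125] → cuts [21, 56, 62, 95, 110, 121, 126]

Pooled cuts: [5, 18, 21, 33, 37, 55, 56, 62, 70, 76, 82, 95, 108, 110, 117, 121, 126, 144, 149]

Fragment lengths:
  [0,5): 5 bp
  [5,18): 13 bp
  [18,21): 3 bp
  [21,33): 12 bp
  [33,37): 4 bp
  [37,55): 18 bp
  [55,56): 1 bp
  [56,62): 6 bp
  [62,70): 8 bp
  [70,76): 6 bp
  [76,82): 6 bp
  [82,95): 13 bp
  [95,108): 13 bp
  [108,110): 2 bp
  [110,117): 7 bp
  [117,121): 4 bp
  [121,126): 5 bp
  [126,144): 18 bp
  [144,149): 5 bp
  [149,152): 3 bp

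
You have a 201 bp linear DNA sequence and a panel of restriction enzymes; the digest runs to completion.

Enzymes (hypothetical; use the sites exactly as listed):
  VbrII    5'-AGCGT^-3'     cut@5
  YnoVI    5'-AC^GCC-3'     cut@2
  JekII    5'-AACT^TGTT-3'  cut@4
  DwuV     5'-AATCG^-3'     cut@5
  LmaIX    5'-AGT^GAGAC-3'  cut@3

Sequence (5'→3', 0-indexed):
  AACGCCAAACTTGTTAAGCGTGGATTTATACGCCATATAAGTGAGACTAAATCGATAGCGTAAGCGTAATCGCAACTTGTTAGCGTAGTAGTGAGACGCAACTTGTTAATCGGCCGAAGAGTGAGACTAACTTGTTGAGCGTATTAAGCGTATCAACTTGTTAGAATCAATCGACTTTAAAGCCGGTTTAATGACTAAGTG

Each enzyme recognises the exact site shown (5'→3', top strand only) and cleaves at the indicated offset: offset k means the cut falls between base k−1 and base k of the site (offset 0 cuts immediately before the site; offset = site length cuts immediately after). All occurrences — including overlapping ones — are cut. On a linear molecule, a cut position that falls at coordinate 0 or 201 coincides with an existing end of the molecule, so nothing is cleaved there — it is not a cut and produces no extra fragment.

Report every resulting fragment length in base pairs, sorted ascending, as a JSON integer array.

Site scan:
  VbrII AGCGT/5: at [16, 56, 62, 81, 137, 146] ⇒ [21, 61, 67, 86, 142, 151]
  YnoVI ACGCC/2: at [1, 29] ⇒ [3, 31]
  JekII AACTTGTT/4: at [7, 73, 99, 128, 154] ⇒ [11, 77, 103, 132, 158]
  DwuV AATCG/5: at [49, 67, 107, 168] ⇒ [54, 72, 112, 173]
  LmaIX AGTGAGAC/3: at [39, 89, 119] ⇒ [42, 92, 122]

Pooled cuts: [3, 11, 21, 31, 42, 54, 61, 67, 72, 77, 86, 92, 103, 112, 122, 132, 142, 151, 158, 173]

Fragments:
  [0,3): 3 bp
  [3,11): 8 bp
  [11,21): 10 bp
  [21,31): 10 bp
  [31,42): 11 bp
  [42,54): 12 bp
  [54,61): 7 bp
  [61,67): 6 bp
  [67,72): 5 bp
  [72,77): 5 bp
  [77,86): 9 bp
  [86,92): 6 bp
  [92,103): 11 bp
  [103,112): 9 bp
  [112,122): 10 bp
  [122,132): 10 bp
  [132,142): 10 bp
  [142,151): 9 bp
  [151,158): 7 bp
  [158,173): 15 bp
  [173,201): 28 bp

[3,5,5,6,6,7,7,8,9,9,9,10,10,10,10,10,11,11,12,15,28]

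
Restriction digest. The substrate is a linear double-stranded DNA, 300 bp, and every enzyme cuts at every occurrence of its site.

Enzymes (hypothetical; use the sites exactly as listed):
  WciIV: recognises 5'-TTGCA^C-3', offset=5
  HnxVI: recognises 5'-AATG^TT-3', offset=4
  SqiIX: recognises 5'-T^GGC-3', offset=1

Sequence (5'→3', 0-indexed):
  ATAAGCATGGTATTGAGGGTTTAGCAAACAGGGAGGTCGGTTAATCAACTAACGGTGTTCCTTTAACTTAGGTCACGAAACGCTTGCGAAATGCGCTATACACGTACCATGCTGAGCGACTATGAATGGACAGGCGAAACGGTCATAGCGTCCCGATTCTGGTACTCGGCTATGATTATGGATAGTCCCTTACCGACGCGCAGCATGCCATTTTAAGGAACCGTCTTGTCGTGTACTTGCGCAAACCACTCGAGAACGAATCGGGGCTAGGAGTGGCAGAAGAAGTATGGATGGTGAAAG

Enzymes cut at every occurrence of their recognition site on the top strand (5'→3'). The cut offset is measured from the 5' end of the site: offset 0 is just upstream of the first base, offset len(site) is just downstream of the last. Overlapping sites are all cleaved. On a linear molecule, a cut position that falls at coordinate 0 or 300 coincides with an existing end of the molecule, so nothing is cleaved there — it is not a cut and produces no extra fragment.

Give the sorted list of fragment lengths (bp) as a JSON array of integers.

[26,274]

Scan for sites:
  WciIV (TTGCAC, off=5): no sites
  HnxVI (AATGTT, off=4): no sites
  SqiIX TGGC/1: at [273] ⇒ [274]

All cut coordinates (distinct, sorted): [274]

Fragments:
  [0,274): 274 bp
  [274,300): 26 bp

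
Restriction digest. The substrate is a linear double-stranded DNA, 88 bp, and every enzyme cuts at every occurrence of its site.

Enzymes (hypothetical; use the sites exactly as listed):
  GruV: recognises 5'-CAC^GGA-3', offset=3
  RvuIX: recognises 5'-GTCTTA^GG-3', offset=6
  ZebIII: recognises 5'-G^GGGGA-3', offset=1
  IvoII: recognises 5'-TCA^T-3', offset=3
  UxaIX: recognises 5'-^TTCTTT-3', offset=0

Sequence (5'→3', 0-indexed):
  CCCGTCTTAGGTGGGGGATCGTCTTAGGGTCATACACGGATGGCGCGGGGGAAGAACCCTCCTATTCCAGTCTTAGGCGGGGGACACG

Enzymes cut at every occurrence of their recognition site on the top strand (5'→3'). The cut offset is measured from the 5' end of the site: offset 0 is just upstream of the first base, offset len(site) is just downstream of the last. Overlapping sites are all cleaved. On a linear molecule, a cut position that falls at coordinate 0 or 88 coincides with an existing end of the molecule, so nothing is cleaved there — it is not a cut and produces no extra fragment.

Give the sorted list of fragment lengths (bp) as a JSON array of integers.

[4,4,5,6,9,9,10,13,28]

Site scan:
  GruV (CACGGA, off=3): starts [34] → cuts [37]
  RvuIX (GTCTTAGG, off=6): starts [3, 20, 69] → cuts [9, 26, 75]
  ZebIII (GGGGGA, off=1): starts [12, 46, 78] → cuts [13, 47, 79]
  IvoII (TCAT, off=3): starts [29] → cuts [32]
  UxaIX (TTCTTT, off=0): no sites

Pooled cuts: [9, 13, 26, 32, 37, 47, 75, 79]

Fragments:
  [0,9): 9 bp
  [9,13): 4 bp
  [13,26): 13 bp
  [26,32): 6 bp
  [32,37): 5 bp
  [37,47): 10 bp
  [47,75): 28 bp
  [75,79): 4 bp
  [79,88): 9 bp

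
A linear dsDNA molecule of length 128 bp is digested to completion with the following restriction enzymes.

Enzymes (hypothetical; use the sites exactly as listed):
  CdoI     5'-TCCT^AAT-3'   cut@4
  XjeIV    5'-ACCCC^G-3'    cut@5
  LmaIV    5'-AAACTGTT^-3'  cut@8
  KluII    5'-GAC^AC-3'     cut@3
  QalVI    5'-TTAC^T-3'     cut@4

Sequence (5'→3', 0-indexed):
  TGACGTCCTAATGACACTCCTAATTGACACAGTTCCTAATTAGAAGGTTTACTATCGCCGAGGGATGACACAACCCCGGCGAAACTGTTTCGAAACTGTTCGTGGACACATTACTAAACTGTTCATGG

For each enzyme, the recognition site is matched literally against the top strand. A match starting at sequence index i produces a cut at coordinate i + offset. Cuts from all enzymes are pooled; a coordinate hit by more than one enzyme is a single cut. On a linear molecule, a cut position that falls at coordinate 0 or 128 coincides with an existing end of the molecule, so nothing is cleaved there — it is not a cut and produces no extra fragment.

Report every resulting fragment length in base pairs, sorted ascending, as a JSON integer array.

Scan for sites:
  CdoI TCCTAAT/4: at [5, 17, 33] ⇒ [9, 21, 37]
  XjeIV ACCCCG/5: at [72] ⇒ [77]
  LmaIV AAACTGTT/8: at [81, 92, 115] ⇒ [89, 100, 123]
  KluII GACAC/3: at [12, 25, 66, 104] ⇒ [15, 28, 69, 107]
  QalVI TTACT/4: at [48, 110] ⇒ [52, 114]

Pooled cuts: [9, 15, 21, 28, 37, 52, 69, 77, 89, 100, 107, 114, 123]

Fragments:
  [0,9): 9 bp
  [9,15): 6 bp
  [15,21): 6 bp
  [21,28): 7 bp
  [28,37): 9 bp
  [37,52): 15 bp
  [52,69): 17 bp
  [69,77): 8 bp
  [77,89): 12 bp
  [89,100): 11 bp
  [100,107): 7 bp
  [107,114): 7 bp
  [114,123): 9 bp
  [123,128): 5 bp

[5,6,6,7,7,7,8,9,9,9,11,12,15,17]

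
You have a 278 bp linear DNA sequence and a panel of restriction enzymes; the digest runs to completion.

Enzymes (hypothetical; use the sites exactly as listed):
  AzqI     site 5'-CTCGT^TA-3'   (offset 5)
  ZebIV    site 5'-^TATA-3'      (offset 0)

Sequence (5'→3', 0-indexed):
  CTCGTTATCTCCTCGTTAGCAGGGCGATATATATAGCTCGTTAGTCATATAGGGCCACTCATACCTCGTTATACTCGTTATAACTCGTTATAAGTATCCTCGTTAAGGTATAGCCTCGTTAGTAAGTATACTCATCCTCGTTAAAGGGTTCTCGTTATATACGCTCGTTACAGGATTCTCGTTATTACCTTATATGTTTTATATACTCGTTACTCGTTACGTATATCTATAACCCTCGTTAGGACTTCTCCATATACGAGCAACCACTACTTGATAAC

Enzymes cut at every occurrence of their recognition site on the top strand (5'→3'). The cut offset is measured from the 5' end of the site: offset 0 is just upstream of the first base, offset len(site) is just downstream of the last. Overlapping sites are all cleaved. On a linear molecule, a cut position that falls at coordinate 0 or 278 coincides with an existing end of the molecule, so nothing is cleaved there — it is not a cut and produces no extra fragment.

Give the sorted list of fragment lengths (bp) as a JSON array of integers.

Per-enzyme occurrences:
  AzqI (CTCGTTA, off=5): starts [0, 11, 36, 64, 73, 83, 98, 114, 136, 150, 163, 177, 205, 212, 234] → cuts [5, 16, 41, 69, 78, 88, 103, 119, 141, 155, 168, 182, 210, 217, 239]
  ZebIV (TATA, off=0): starts [27, 29, 31, 47, 69, 78, 88, 108, 126, 155, 157, 190, 199, 201, 221, 227, 252] → cuts [27, 29, 31, 47, 69, 78, 88, 108, 126, 155, 157, 190, 199, 201, 221, 227, 252]

Pooled cuts: [5, 16, 27, 29, 31, 41, 47, 69, 78, 88, 103, 108, 119, 126, 141, 155, 157, 168, 182, 190, 199, 201, 210, 217, 221, 227, 239, 252]

Fragments:
  [0,5): 5 bp
  [5,16): 11 bp
  [16,27): 11 bp
  [27,29): 2 bp
  [29,31): 2 bp
  [31,41): 10 bp
  [41,47): 6 bp
  [47,69): 22 bp
  [69,78): 9 bp
  [78,88): 10 bp
  [88,103): 15 bp
  [103,108): 5 bp
  [108,119): 11 bp
  [119,126): 7 bp
  [126,141): 15 bp
  [141,155): 14 bp
  [155,157): 2 bp
  [157,168): 11 bp
  [168,182): 14 bp
  [182,190): 8 bp
  [190,199): 9 bp
  [199,201): 2 bp
  [201,210): 9 bp
  [210,217): 7 bp
  [217,221): 4 bp
  [221,227): 6 bp
  [227,239): 12 bp
  [239,252): 13 bp
  [252,278): 26 bp

[2,2,2,2,4,5,5,6,6,7,7,8,9,9,9,10,10,11,11,11,11,12,13,14,14,15,15,22,26]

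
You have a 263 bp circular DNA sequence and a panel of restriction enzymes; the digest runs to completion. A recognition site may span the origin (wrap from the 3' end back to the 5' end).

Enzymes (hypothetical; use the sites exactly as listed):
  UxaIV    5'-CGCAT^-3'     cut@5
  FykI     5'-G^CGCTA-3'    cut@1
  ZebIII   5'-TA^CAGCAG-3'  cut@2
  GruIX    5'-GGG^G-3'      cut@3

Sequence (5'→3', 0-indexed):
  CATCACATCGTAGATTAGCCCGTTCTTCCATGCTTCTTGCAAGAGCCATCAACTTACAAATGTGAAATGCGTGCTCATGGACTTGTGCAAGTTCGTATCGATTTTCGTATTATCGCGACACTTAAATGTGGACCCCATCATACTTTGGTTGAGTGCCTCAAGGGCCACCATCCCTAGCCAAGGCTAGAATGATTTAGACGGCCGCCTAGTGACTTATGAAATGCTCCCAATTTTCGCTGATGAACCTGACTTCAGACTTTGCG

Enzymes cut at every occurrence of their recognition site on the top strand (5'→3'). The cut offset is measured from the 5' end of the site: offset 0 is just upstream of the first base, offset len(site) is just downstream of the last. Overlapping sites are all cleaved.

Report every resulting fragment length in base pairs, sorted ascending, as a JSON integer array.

[263]

Per-enzyme occurrences:
  UxaIV (CGCAT, off=5): starts [261] → cuts [3]
  FykI (GCGCTA, off=1): no sites
  ZebIII (TACAGCAG, off=2): no sites
  GruIX (GGGG, off=3): no sites

Pooled cuts: [3]

Fragments:
  3→3 (wrap): 263-3+3 = 263 bp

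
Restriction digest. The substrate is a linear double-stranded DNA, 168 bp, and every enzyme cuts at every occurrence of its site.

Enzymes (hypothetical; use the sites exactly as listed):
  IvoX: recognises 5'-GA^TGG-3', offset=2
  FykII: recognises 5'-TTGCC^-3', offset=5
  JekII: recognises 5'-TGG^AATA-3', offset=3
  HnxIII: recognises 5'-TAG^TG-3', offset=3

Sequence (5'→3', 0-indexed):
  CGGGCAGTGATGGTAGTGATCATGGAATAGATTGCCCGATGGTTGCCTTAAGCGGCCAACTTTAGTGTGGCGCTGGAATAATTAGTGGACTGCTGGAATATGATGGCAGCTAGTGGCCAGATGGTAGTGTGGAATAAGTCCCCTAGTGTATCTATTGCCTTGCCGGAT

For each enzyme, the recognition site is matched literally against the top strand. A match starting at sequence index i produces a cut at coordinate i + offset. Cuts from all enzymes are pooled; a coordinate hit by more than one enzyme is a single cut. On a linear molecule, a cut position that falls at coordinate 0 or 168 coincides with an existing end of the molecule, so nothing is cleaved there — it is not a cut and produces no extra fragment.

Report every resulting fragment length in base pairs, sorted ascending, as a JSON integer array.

[3,4,5,5,6,6,7,8,8,9,9,10,10,11,11,11,13,14,18]

Site scan:
  IvoX (GATGG, off=2): starts [8, 37, 101, 119] → cuts [10, 39, 103, 121]
  FykII (TTGCC, off=5): starts [31, 42, 154, 159] → cuts [36, 47, 159, 164]
  JekII (TGGAATA, off=3): starts [22, 73, 93, 129] → cuts [25, 76, 96, 132]
  HnxIII (TAGTG, off=3): starts [13, 62, 82, 110, 124, 143] → cuts [16, 65, 85, 113, 127, 146]

Pooled cuts: [10, 16, 25, 36, 39, 47, 65, 76, 85, 96, 103, 113, 121, 127, 132, 146, 159, 164]

Fragments:
  [0,10): 10 bp
  [10,16): 6 bp
  [16,25): 9 bp
  [25,36): 11 bp
  [36,39): 3 bp
  [39,47): 8 bp
  [47,65): 18 bp
  [65,76): 11 bp
  [76,85): 9 bp
  [85,96): 11 bp
  [96,103): 7 bp
  [103,113): 10 bp
  [113,121): 8 bp
  [121,127): 6 bp
  [127,132): 5 bp
  [132,146): 14 bp
  [146,159): 13 bp
  [159,164): 5 bp
  [164,168): 4 bp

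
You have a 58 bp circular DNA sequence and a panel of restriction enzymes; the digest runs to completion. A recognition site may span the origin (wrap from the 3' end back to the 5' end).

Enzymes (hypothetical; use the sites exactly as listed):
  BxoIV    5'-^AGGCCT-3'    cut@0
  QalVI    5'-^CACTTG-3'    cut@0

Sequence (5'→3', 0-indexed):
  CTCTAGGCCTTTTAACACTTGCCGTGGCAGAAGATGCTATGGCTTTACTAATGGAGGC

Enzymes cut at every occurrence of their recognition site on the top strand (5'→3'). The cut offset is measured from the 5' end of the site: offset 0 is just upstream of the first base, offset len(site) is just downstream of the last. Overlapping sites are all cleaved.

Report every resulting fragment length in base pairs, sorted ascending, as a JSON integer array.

[8,11,39]

Site scan:
  BxoIV AGGCCT/0: at [4, 54] ⇒ [4, 54]
  QalVI CACTTG/0: at [15] ⇒ [15]

Pooled cuts: [4, 15, 54]

Fragments:
  4→15: 11 bp
  15→54: 39 bp
  54→4 (wrap): 58-54+4 = 8 bp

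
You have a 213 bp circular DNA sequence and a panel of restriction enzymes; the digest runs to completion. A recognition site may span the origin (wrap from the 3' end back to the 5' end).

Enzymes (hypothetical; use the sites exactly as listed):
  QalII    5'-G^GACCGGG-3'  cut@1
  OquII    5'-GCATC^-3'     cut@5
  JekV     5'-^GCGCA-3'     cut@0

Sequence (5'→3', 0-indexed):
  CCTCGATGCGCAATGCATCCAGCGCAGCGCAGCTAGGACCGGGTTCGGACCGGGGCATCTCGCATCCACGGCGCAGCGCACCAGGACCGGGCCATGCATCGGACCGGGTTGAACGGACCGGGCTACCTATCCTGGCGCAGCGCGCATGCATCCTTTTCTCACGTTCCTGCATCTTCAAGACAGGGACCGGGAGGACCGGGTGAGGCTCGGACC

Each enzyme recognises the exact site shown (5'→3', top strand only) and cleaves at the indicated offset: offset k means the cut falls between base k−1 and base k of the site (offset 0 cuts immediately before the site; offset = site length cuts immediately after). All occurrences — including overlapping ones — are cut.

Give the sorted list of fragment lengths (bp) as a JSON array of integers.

Site scan:
  QalII (GGACCGGG, off=1): starts [35, 46, 83, 100, 114, 183, 192] → cuts [36, 47, 84, 101, 115, 184, 193]
  OquII (GCATC, off=5): starts [14, 54, 61, 95, 147, 168] → cuts [19, 59, 66, 100, 152, 173]
  JekV (GCGCA, off=0): starts [7, 21, 26, 70, 75, 134, 141] → cuts [7, 21, 26, 70, 75, 134, 141]

All cut coordinates (distinct, sorted): [7, 19, 21, 26, 36, 47, 59, 66, 70, 75, 84, 100, 101, 115, 134, 141, 152, 173, 184, 193]

Fragment lengths:
  7→19: 12 bp
  19→21: 2 bp
  21→26: 5 bp
  26→36: 10 bp
  36→47: 11 bp
  47→59: 12 bp
  59→66: 7 bp
  66→70: 4 bp
  70→75: 5 bp
  75→84: 9 bp
  84→100: 16 bp
  100→101: 1 bp
  101→115: 14 bp
  115→134: 19 bp
  134→141: 7 bp
  141→152: 11 bp
  152→173: 21 bp
  173→184: 11 bp
  184→193: 9 bp
  193→7 (wrap): 213-193+7 = 27 bp

[1,2,4,5,5,7,7,9,9,10,11,11,11,12,12,14,16,19,21,27]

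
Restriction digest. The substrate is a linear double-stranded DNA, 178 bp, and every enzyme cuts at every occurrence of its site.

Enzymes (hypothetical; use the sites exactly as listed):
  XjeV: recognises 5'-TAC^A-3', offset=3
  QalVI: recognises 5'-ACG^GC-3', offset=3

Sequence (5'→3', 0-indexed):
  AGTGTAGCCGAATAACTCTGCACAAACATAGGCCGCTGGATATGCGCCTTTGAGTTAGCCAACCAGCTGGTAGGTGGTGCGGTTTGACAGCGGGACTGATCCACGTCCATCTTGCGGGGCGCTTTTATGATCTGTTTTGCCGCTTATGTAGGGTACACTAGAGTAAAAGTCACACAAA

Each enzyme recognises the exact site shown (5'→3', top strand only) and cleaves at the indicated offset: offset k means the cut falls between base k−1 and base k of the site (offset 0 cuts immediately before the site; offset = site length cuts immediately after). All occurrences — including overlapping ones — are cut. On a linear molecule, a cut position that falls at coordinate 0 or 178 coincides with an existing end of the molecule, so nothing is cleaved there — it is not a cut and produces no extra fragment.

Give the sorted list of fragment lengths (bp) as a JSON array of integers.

Scan for sites:
  XjeV TACA/3: at [153] ⇒ [156]
  QalVI (ACGGC, off=3): no sites

Pooled cuts: [156]

Fragment lengths:
  [0,156): 156 bp
  [156,178): 22 bp

[22,156]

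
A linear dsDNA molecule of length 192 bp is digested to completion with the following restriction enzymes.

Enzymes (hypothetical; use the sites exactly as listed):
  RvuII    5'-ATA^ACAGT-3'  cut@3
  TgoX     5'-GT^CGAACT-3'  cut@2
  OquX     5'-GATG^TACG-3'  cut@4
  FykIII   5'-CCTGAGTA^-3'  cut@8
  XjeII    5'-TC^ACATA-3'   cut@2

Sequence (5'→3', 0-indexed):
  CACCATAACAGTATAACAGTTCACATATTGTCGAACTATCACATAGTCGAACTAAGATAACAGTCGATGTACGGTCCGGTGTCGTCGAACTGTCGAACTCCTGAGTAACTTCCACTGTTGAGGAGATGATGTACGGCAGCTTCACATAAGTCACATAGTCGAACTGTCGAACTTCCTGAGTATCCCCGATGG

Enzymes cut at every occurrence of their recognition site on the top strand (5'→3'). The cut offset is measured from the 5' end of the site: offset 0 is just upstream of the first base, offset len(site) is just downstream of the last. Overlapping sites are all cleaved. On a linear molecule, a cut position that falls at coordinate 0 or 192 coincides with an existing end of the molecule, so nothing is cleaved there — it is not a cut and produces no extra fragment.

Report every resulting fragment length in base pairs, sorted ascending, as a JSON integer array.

Per-enzyme occurrences:
  RvuII ATAACAGT/3: at [4, 12, 56] ⇒ [7, 15, 59]
  TgoX GTCGAACT/2: at [29, 45, 83, 91, 157, 165] ⇒ [31, 47, 85, 93, 159, 167]
  OquX GATGTACG/4: at [65, 127] ⇒ [69, 131]
  FykIII CCTGAGTA/8: at [99, 174] ⇒ [107, 182]
  XjeII TCACATA/2: at [20, 38, 141, 150] ⇒ [22, 40, 143, 152]

All cut coordinates (distinct, sorted): [7, 15, 22, 31, 40, 47, 59, 69, 85, 93, 107, 131, 143, 152, 159, 167, 182]

Fragments:
  [0,7): 7 bp
  [7,15): 8 bp
  [15,22): 7 bp
  [22,31): 9 bp
  [31,40): 9 bp
  [40,47): 7 bp
  [47,59): 12 bp
  [59,69): 10 bp
  [69,85): 16 bp
  [85,93): 8 bp
  [93,107): 14 bp
  [107,131): 24 bp
  [131,143): 12 bp
  [143,152): 9 bp
  [152,159): 7 bp
  [159,167): 8 bp
  [167,182): 15 bp
  [182,192): 10 bp

[7,7,7,7,8,8,8,9,9,9,10,10,12,12,14,15,16,24]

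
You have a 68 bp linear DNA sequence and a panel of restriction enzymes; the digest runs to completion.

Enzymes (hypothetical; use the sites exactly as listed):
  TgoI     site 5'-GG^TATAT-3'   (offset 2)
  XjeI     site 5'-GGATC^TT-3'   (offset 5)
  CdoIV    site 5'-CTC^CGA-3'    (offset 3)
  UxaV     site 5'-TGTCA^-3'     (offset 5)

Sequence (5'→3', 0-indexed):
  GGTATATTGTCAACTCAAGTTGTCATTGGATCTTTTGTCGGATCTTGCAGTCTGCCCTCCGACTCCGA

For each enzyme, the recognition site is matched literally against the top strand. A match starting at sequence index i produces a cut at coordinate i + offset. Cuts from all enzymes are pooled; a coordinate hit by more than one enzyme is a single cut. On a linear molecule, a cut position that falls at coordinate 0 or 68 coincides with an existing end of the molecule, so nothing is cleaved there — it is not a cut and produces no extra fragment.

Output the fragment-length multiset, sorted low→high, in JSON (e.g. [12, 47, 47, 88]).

Scan for sites:
  TgoI (GGTATAT, off=2): starts [0] → cuts [2]
  XjeI (GGATCTT, off=5): starts [27, 39] → cuts [32, 44]
  CdoIV (CTCCGA, off=3): starts [56, 62] → cuts [59, 65]
  UxaV (TGTCA, off=5): starts [7, 20] → cuts [12, 25]

Pooled cuts: [2, 12, 25, 32, 44, 59, 65]

Fragment lengths:
  [0,2): 2 bp
  [2,12): 10 bp
  [12,25): 13 bp
  [25,32): 7 bp
  [32,44): 12 bp
  [44,59): 15 bp
  [59,65): 6 bp
  [65,68): 3 bp

[2,3,6,7,10,12,13,15]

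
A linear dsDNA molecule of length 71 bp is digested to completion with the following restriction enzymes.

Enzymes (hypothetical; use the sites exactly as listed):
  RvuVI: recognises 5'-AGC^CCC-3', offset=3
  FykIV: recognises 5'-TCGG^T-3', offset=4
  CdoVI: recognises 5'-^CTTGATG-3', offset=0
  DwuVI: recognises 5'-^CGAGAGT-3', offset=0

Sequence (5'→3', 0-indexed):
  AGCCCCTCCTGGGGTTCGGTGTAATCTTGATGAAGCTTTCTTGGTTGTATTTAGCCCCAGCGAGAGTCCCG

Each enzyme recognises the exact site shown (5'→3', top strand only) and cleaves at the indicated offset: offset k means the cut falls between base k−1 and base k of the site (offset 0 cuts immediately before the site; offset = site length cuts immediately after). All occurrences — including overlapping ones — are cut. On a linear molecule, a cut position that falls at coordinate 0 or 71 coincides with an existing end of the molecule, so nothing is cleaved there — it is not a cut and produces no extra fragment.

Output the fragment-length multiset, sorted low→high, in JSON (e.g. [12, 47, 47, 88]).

[3,5,6,11,16,30]

Scan for sites:
  RvuVI AGCCCC/3: at [0, 52] ⇒ [3, 55]
  FykIV TCGGT/4: at [15] ⇒ [19]
  CdoVI CTTGATG/0: at [25] ⇒ [25]
  DwuVI CGAGAGT/0: at [60] ⇒ [60]

All cut coordinates (distinct, sorted): [3, 19, 25, 55, 60]

Fragment lengths:
  [0,3): 3 bp
  [3,19): 16 bp
  [19,25): 6 bp
  [25,55): 30 bp
  [55,60): 5 bp
  [60,71): 11 bp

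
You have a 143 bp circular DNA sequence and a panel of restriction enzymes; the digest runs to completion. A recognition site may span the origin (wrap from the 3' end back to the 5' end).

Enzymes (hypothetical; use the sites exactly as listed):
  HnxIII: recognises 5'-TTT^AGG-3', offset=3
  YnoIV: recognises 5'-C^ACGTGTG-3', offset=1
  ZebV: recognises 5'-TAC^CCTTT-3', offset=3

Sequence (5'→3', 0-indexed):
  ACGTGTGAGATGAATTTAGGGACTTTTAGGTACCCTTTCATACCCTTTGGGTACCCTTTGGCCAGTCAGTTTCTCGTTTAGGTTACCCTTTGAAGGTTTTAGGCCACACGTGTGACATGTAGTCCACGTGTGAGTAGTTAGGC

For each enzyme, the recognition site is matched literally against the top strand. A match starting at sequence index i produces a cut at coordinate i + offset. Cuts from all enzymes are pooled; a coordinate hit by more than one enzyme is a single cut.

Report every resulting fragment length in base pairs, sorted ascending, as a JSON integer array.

[6,7,7,10,10,11,14,17,18,18,25]

Scan for sites:
  HnxIII (TTTAGG, off=3): starts [14, 24, 76, 97] → cuts [17, 27, 79, 100]
  YnoIV (CACGTGTG, off=1): starts [106, 124, 142] → cuts [0, 107, 125]
  ZebV (TACCCTTT, off=3): starts [30, 40, 51, 83] → cuts [33, 43, 54, 86]

All cut coordinates (distinct, sorted): [0, 17, 27, 33, 43, 54, 79, 86, 100, 107, 125]

Fragment lengths:
  0→17: 17 bp
  17→27: 10 bp
  27→33: 6 bp
  33→43: 10 bp
  43→54: 11 bp
  54→79: 25 bp
  79→86: 7 bp
  86→100: 14 bp
  100→107: 7 bp
  107→125: 18 bp
  125→0 (wrap): 143-125+0 = 18 bp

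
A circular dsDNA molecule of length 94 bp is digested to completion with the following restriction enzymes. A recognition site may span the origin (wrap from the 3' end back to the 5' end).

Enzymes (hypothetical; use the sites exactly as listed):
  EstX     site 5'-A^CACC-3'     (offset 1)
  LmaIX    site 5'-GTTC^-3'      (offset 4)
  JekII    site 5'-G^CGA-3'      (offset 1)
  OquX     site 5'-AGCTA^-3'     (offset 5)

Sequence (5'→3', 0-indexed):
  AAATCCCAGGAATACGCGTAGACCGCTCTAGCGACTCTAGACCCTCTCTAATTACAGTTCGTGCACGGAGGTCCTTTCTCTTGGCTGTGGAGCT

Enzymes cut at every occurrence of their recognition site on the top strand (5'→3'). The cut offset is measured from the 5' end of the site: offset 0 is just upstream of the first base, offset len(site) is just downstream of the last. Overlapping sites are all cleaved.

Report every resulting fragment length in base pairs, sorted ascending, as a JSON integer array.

[29,30,35]

Site scan:
  EstX (ACACC, off=1): no sites
  LmaIX (GTTC, off=4): starts [56] → cuts [60]
  JekII (GCGA, off=1): starts [30] → cuts [31]
  OquX (AGCTA, off=5): starts [90] → cuts [1]

Pooled cuts: [1, 31, 60]

Fragment lengths:
  1→31: 30 bp
  31→60: 29 bp
  60→1 (wrap): 94-60+1 = 35 bp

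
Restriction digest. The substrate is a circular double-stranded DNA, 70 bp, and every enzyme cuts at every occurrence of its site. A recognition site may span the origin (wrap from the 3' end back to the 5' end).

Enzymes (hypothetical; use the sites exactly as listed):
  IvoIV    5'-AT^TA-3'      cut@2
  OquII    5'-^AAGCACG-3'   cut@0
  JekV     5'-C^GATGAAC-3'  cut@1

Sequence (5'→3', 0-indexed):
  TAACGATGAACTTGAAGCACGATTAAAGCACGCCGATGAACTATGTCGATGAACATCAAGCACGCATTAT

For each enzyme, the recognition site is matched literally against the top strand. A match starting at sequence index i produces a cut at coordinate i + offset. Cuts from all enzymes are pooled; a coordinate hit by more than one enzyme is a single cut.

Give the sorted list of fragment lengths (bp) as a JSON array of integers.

Per-enzyme occurrences:
  IvoIV (ATTA, off=2): starts [21, 65, 68] → cuts [0, 23, 67]
  OquII (AAGCACG, off=0): starts [14, 25, 57] → cuts [14, 25, 57]
  JekV (CGATGAAC, off=1): starts [3, 33, 46] → cuts [4, 34, 47]

Pooled cuts: [0, 4, 14, 23, 25, 34, 47, 57, 67]

Fragments:
  0→4: 4 bp
  4→14: 10 bp
  14→23: 9 bp
  23→25: 2 bp
  25→34: 9 bp
  34→47: 13 bp
  47→57: 10 bp
  57→67: 10 bp
  67→0 (wrap): 70-67+0 = 3 bp

[2,3,4,9,9,10,10,10,13]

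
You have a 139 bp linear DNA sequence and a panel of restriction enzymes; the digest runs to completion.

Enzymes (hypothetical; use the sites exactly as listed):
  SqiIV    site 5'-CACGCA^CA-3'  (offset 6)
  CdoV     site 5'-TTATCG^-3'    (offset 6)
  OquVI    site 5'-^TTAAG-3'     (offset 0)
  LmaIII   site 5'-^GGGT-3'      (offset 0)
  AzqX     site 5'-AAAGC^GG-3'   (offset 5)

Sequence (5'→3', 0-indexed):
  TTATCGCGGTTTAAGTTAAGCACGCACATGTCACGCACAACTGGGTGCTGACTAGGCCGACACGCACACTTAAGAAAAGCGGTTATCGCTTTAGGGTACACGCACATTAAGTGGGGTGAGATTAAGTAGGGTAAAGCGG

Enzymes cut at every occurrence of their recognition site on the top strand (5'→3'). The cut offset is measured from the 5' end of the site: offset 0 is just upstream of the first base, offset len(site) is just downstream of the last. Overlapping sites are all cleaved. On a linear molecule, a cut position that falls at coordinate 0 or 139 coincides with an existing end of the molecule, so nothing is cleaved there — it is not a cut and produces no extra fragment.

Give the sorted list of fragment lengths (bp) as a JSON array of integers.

[2,2,3,4,5,5,5,6,7,7,8,8,9,11,11,11,11,24]

Per-enzyme occurrences:
  SqiIV CACGCACA/6: at [20, 31, 60, 98] ⇒ [26, 37, 66, 104]
  CdoV TTATCG/6: at [0, 82] ⇒ [6, 88]
  OquVI TTAAG/0: at [10, 15, 69, 106, 121] ⇒ [10, 15, 69, 106, 121]
  LmaIII GGGT/0: at [42, 93, 113, 128] ⇒ [42, 93, 113, 128]
  AzqX AAAGCGG/5: at [75, 132] ⇒ [80, 137]

All cut coordinates (distinct, sorted): [6, 10, 15, 26, 37, 42, 66, 69, 80, 88, 93, 104, 106, 113, 121, 128, 137]

Fragments:
  [0,6): 6 bp
  [6,10): 4 bp
  [10,15): 5 bp
  [15,26): 11 bp
  [26,37): 11 bp
  [37,42): 5 bp
  [42,66): 24 bp
  [66,69): 3 bp
  [69,80): 11 bp
  [80,88): 8 bp
  [88,93): 5 bp
  [93,104): 11 bp
  [104,106): 2 bp
  [106,113): 7 bp
  [113,121): 8 bp
  [121,128): 7 bp
  [128,137): 9 bp
  [137,139): 2 bp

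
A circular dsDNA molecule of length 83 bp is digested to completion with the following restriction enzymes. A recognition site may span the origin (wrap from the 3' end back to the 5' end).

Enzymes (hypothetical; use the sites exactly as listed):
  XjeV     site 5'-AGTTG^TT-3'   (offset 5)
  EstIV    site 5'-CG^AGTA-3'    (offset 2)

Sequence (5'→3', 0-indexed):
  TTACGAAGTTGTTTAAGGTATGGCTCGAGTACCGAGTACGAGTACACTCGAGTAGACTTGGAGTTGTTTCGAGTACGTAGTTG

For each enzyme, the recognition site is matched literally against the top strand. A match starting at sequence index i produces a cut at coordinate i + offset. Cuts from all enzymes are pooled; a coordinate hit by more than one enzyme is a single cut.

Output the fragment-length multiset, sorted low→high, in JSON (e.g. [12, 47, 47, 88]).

Scan for sites:
  XjeV AGTTGTT/5: at [6, 61, 78] ⇒ [0, 11, 66]
  EstIV CGAGTA/2: at [25, 32, 38, 48, 69] ⇒ [27, 34, 40, 50, 71]

Pooled cuts: [0, 11, 27, 34, 40, 50, 66, 71]

Fragment lengths:
  0→11: 11 bp
  11→27: 16 bp
  27→34: 7 bp
  34→40: 6 bp
  40→50: 10 bp
  50→66: 16 bp
  66→71: 5 bp
  71→0 (wrap): 83-71+0 = 12 bp

[5,6,7,10,11,12,16,16]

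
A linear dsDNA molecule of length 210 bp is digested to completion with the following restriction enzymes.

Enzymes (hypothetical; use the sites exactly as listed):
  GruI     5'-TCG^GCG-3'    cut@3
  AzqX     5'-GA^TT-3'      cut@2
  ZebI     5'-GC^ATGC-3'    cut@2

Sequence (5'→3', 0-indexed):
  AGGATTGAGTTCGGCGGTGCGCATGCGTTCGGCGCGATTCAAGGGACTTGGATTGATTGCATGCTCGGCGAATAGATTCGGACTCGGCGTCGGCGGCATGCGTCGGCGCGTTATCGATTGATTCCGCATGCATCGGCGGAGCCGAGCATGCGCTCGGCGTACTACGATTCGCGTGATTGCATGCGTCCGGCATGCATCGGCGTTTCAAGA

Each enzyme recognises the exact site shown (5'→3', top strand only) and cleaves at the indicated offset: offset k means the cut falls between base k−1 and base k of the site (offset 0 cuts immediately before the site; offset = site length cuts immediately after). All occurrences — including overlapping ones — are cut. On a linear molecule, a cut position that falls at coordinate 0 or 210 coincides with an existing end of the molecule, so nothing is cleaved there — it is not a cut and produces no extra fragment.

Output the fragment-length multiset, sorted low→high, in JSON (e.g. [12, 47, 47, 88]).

[4,4,4,4,4,5,6,6,6,7,8,8,8,9,9,9,9,9,9,10,11,11,11,12,12,15]

Scan for sites:
  GruI TCGGCG/3: at [10, 28, 64, 83, 89, 102, 132, 153, 196] ⇒ [13, 31, 67, 86, 92, 105, 135, 156, 199]
  AzqX GATT/2: at [2, 35, 50, 54, 74, 115, 119, 165, 174] ⇒ [4, 37, 52, 56, 76, 117, 121, 167, 176]
  ZebI GCATGC/2: at [20, 58, 95, 125, 145, 178, 189] ⇒ [22, 60, 97, 127, 147, 180, 191]

Pooled cuts: [4, 13, 22, 31, 37, 52, 56, 60, 67, 76, 86, 92, 97, 105, 117, 121, 127, 135, 147, 156, 167, 176, 180, 191, 199]

Fragment lengths:
  [0,4): 4 bp
  [4,13): 9 bp
  [13,22): 9 bp
  [22,31): 9 bp
  [31,37): 6 bp
  [37,52): 15 bp
  [52,56): 4 bp
  [56,60): 4 bp
  [60,67): 7 bp
  [67,76): 9 bp
  [76,86): 10 bp
  [86,92): 6 bp
  [92,97): 5 bp
  [97,105): 8 bp
  [105,117): 12 bp
  [117,121): 4 bp
  [121,127): 6 bp
  [127,135): 8 bp
  [135,147): 12 bp
  [147,156): 9 bp
  [156,167): 11 bp
  [167,176): 9 bp
  [176,180): 4 bp
  [180,191): 11 bp
  [191,199): 8 bp
  [199,210): 11 bp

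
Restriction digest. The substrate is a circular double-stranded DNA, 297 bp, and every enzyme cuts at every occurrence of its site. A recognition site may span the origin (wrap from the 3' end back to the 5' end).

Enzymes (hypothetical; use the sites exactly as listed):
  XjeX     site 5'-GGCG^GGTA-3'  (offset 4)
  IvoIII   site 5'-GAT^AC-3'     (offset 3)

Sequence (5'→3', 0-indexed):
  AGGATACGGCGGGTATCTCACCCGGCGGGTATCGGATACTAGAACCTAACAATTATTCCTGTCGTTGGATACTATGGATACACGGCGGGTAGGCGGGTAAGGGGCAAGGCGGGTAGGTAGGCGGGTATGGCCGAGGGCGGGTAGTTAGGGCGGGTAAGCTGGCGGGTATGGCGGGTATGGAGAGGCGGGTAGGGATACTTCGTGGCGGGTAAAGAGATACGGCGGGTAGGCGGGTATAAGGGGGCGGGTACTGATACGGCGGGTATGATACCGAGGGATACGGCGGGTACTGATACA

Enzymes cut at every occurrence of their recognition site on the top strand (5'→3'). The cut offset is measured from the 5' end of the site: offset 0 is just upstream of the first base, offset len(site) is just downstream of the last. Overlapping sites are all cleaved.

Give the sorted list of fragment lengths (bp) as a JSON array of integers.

[6,6,6,6,8,8,8,8,8,9,9,9,9,9,10,10,11,11,12,12,13,14,14,16,16,16,33]

Site scan:
  XjeX (GGCGGGTA, off=4): starts [7, 23, 83, 91, 107, 119, 135, 148, 160, 169, 183, 203, 220, 228, 242, 257, 281] → cuts [11, 27, 87, 95, 111, 123, 139, 152, 164, 173, 187, 207, 224, 232, 246, 261, 285]
  IvoIII (GATAC, off=3): starts [2, 34, 67, 76, 193, 215, 252, 266, 276, 291] → cuts [5, 37, 70, 79, 196, 218, 255, 269, 279, 294]

All cut coordinates (distinct, sorted): [5, 11, 27, 37, 70, 79, 87, 95, 111, 123, 139, 152, 164, 173, 187, 196, 207, 218, 224, 232, 246, 255, 261, 269, 279, 285, 294]

Fragments:
  5→11: 6 bp
  11→27: 16 bp
  27→37: 10 bp
  37→70: 33 bp
  70→79: 9 bp
  79→87: 8 bp
  87→95: 8 bp
  95→111: 16 bp
  111→123: 12 bp
  123→139: 16 bp
  139→152: 13 bp
  152→164: 12 bp
  164→173: 9 bp
  173→187: 14 bp
  187→196: 9 bp
  196→207: 11 bp
  207→218: 11 bp
  218→224: 6 bp
  224→232: 8 bp
  232→246: 14 bp
  246→255: 9 bp
  255→261: 6 bp
  261→269: 8 bp
  269→279: 10 bp
  279→285: 6 bp
  285→294: 9 bp
  294→5 (wrap): 297-294+5 = 8 bp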